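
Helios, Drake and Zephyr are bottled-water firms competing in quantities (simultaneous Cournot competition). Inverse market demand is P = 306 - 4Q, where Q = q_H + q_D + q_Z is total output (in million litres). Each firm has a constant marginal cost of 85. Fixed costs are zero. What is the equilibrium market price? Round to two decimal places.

Each firm earns π_i = (306 - 4Q)q_i - 85q_i.
Setting ∂π_i/∂q_i = 0 with rivals' quantities fixed: 221 - 8q_i - 4·Σ_{j≠i} q_j = 0.
With identical firms every q_j equals q_i, so Σ_{j≠i} q_j = 2q_i and 221 = 16q_i, giving q_i = 221/16.
Total output Q = 663/16, so price P = 306 - 4·(663/16) = 561/4.

140.25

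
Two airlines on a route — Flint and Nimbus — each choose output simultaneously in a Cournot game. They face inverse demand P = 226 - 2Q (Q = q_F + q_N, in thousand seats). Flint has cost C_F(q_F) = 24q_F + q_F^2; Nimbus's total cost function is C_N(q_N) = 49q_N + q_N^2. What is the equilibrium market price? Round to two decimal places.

131.25

Flint's profit: π_F = (226 - 2Q)q_F - (24q_F + q_F²). Setting ∂π_F/∂q_F = 0: 202 - 6q_F - 2(q_N) = 0.
Nimbus's profit: π_N = (226 - 2Q)q_N - (49q_N + q_N²). Setting ∂π_N/∂q_N = 0: 177 - 6q_N - 2(q_F) = 0.
Rearranging gives the reaction functions q_F = (202 - 2q_N)/6 and q_N = (177 - 2q_F)/6.
Substituting one into the other gives q_F = 429/16 and q_N = 329/16.
Total output Q = 379/8, so price P = 226 - 2·(379/8) = 525/4.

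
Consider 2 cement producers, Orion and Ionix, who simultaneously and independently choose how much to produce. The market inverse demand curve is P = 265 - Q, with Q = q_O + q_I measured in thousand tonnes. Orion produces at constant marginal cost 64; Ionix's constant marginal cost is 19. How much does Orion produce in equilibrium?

Orion's profit: π_O = (265 - Q)q_O - (64q_O). Setting ∂π_O/∂q_O = 0: 201 - 2q_O - (q_I) = 0.
Ionix's profit: π_I = (265 - Q)q_I - (19q_I). Setting ∂π_I/∂q_I = 0: 246 - 2q_I - (q_O) = 0.
So q_O = (201 - q_I)/2 and q_I = (246 - q_O)/2.
Solving the pair: q_O = 52, q_I = 97.

52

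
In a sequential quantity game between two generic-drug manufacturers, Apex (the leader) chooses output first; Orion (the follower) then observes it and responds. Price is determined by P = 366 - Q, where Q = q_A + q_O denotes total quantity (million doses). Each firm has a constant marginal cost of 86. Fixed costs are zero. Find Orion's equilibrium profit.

Solve by backward induction. Given q_A, the follower Orion maximises π_O = (366 - q_A - q_O)q_O - 86q_O.
∂π_O/∂q_O = 280 - q_A - 2q_O = 0 gives the reaction function q_O = (280 - q_A)/2.
Apex substitutes q_O(q_A) into its own profit: π_A = q_A(366 - q_A - (280 - q_A)/2) - 86q_A = (226 - (1/2)q_A)q_A - 86q_A.
The leader's first-order condition 140 - q_A = 0 yields q_A = 140.
Then q_O = (280 - 140)/2 = 70.
Price P = 366 - 210 = 156.
Orion's profit: (156 - 86)·70 = 4900.

4900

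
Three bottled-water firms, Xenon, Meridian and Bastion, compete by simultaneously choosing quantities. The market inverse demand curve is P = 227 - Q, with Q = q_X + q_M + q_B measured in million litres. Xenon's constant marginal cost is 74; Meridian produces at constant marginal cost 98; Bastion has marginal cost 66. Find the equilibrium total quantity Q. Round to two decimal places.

Xenon's profit: π_X = (227 - Q)q_X - (74q_X). Setting ∂π_X/∂q_X = 0: 153 - 2q_X - (q_M + q_B) = 0.
Meridian's first-order condition: 129 - 2q_M - (q_X + q_B) = 0.
Bastion's profit: π_B = (227 - Q)q_B - (66q_B). Setting ∂π_B/∂q_B = 0: 161 - 2q_B - (q_X + q_M) = 0.
Adding the 3 first-order conditions: 443 − 4Q = 0, so Q = 443/4.
Back-substituting: q_X = (153 − 443/4) = 169/4, q_M = (129 − 443/4) = 73/4, q_B = (161 − 443/4) = 201/4.
Total output Q = 169/4 + 73/4 + 201/4 = 443/4.

110.75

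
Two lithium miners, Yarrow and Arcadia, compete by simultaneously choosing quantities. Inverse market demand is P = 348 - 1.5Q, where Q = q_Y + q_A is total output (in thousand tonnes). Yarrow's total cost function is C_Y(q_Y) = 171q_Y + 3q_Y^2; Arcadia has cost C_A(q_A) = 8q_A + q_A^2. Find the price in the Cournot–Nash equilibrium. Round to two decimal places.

236.79

Yarrow's profit: π_Y = (348 - 1.5Q)q_Y - (171q_Y + 3q_Y²). Setting ∂π_Y/∂q_Y = 0: 177 - 9q_Y - (3/2)(q_A) = 0.
Arcadia's first-order condition: 340 - 5q_A - (3/2)(q_Y) = 0.
Rearranging gives the reaction functions q_Y = (177 - (3/2)q_A)/9 and q_A = (340 - (3/2)q_Y)/5.
Solving the pair: q_Y = 500/57, q_A = 1242/19.
Total output Q = 74.1404, so price P = 348 - (3/2)·74.1404 = 236.7895.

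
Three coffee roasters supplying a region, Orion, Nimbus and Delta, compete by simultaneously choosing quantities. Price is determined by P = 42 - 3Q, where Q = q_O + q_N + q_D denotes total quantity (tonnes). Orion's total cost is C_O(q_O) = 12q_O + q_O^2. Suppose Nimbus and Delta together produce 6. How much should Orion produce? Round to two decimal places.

1.50

With rivals' combined output fixed at 6, Orion's profit is π_O = (42 - 3·6 - 3q_O)q_O - (12q_O + q_O²) = (24 - 3q_O)q_O - (12q_O + q_O²).
∂π_O/∂q_O = 12 - 8q_O = 0, so q_O = 3/2.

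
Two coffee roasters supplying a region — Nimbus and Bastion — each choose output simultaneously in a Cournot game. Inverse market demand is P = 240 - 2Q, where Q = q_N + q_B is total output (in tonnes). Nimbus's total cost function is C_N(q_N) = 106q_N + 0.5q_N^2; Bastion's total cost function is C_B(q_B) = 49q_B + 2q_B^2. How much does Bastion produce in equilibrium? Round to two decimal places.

Nimbus's profit: π_N = (240 - 2Q)q_N - (106q_N + (1/2)q_N²). Setting ∂π_N/∂q_N = 0: 134 - 5q_N - 2(q_B) = 0.
Bastion's profit: π_B = (240 - 2Q)q_B - (49q_B + 2q_B²). Setting ∂π_B/∂q_B = 0: 191 - 8q_B - 2(q_N) = 0.
Best responses: q_N = (134 - 2q_B)/5, q_B = (191 - 2q_N)/8.
Substituting one into the other gives q_N = 115/6 and q_B = 229/12.

19.08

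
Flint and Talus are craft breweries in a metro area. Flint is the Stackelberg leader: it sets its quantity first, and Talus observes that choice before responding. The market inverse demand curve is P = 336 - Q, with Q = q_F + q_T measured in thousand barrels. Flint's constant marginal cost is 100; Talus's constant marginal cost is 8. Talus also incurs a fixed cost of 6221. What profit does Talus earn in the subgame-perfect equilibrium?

10163

Solve by backward induction. Given q_F, the follower Talus maximises π_T = (336 - q_F - q_T)q_T - 8q_T.
Follower FOC: 328 - q_F - 2q_T = 0, so q_T(q_F) = (328 - q_F)/2.
The leader anticipates this reaction. Substituting into P = 336 - Q gives P = 172 - (1/2)q_F, so π_F = (172 - (1/2)q_F)q_F - 100q_F.
The leader's first-order condition 72 - q_F = 0 yields q_F = 72.
Then q_T = (328 - 72)/2 = 128.
Price P = 336 - 200 = 136.
Talus's profit: (136 - 8)·128 - 6221 = 10163.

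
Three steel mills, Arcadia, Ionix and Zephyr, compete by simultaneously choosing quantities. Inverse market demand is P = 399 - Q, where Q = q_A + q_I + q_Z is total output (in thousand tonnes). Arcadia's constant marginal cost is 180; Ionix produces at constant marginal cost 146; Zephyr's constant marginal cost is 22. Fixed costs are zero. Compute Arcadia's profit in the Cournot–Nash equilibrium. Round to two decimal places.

45.56

Arcadia's profit: π_A = (399 - Q)q_A - (180q_A). Setting ∂π_A/∂q_A = 0: 219 - 2q_A - (q_I + q_Z) = 0.
Ionix's first-order condition: 253 - 2q_I - (q_A + q_Z) = 0.
Zephyr's profit: π_Z = (399 - Q)q_Z - (22q_Z). Setting ∂π_Z/∂q_Z = 0: 377 - 2q_Z - (q_A + q_I) = 0.
Adding the 3 conditions: 849 − 2Q − 2Q = 0, i.e. Q = 849/4.
Back-substituting: q_A = (219 − 849/4) = 27/4, q_I = (253 − 849/4) = 163/4, q_Z = (377 − 849/4) = 659/4.
Price P = 399 - 849/4 = 747/4.
Arcadia's profit: (747/4 - 180)·(27/4) = 729/16.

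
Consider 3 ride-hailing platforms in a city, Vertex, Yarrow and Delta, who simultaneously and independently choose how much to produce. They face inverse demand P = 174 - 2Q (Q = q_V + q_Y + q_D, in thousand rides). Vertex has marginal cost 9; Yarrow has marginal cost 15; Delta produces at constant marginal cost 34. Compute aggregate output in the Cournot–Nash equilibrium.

Vertex's profit: π_V = (174 - 2Q)q_V - (9q_V). Setting ∂π_V/∂q_V = 0: 165 - 4q_V - 2(q_Y + q_D) = 0.
Yarrow's first-order condition: 159 - 4q_Y - 2(q_V + q_D) = 0.
Delta's profit: π_D = (174 - 2Q)q_D - (34q_D). Setting ∂π_D/∂q_D = 0: 140 - 4q_D - 2(q_V + q_Y) = 0.
Adding the 3 first-order conditions: 464 − 8Q = 0, so Q = 58.
Back-substituting: q_V = (165 − 116)/2 = 49/2, q_Y = (159 − 116)/2 = 43/2, q_D = (140 − 116)/2 = 12.
Total output Q = 49/2 + 43/2 + 12 = 58.

58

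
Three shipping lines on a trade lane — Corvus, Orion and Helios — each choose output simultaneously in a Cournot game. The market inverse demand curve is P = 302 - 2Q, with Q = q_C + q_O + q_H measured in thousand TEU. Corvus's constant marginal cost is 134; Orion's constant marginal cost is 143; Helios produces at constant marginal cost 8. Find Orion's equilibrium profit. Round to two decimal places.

Corvus's profit: π_C = (302 - 2Q)q_C - (134q_C). Setting ∂π_C/∂q_C = 0: 168 - 4q_C - 2(q_O + q_H) = 0.
Orion's profit: π_O = (302 - 2Q)q_O - (143q_O). Setting ∂π_O/∂q_O = 0: 159 - 4q_O - 2(q_C + q_H) = 0.
Helios's profit: π_H = (302 - 2Q)q_H - (8q_H). Setting ∂π_H/∂q_H = 0: 294 - 4q_H - 2(q_C + q_O) = 0.
Adding the 3 conditions: 621 − 4Q − 4Q = 0, i.e. Q = 621/8.
Back-substituting: q_C = (168 − 621/4)/2 = 51/8, q_O = (159 − 621/4)/2 = 15/8, q_H = (294 − 621/4)/2 = 555/8.
Price P = 302 - 2·(621/8) = 587/4.
Orion's profit: (587/4 - 143)·(15/8) = 225/32.

7.03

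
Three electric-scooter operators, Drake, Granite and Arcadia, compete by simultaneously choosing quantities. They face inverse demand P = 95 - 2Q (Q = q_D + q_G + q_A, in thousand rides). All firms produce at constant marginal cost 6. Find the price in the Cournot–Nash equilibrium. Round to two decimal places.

28.25

A representative firm's profit is π_i = q_i(95 - 2Q) - 6q_i.
First-order condition (treating rivals' output as given): 89 - 4q_i - 2·Σ_{j≠i} q_j = 0.
With identical firms every q_j equals q_i, so Σ_{j≠i} q_j = 2q_i and 89 = 8q_i, giving q_i = 89/8.
Total output Q = 267/8, so price P = 95 - 2·(267/8) = 113/4.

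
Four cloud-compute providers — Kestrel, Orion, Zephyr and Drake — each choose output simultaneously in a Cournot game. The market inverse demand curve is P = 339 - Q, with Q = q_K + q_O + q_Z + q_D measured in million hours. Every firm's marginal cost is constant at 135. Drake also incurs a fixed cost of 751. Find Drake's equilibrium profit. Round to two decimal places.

913.64

Each firm earns π_i = (339 - Q)q_i - 135q_i.
Setting ∂π_i/∂q_i = 0 with rivals' quantities fixed: 204 - 2q_i - Σ_{j≠i} q_j = 0.
With identical firms every q_j equals q_i, so Σ_{j≠i} q_j = 3q_i and 204 = 5q_i, giving q_i = 204/5.
Price P = 339 - 816/5 = 879/5.
Drake's profit: (879/5 - 135)·(204/5) - 751 = 913.6400.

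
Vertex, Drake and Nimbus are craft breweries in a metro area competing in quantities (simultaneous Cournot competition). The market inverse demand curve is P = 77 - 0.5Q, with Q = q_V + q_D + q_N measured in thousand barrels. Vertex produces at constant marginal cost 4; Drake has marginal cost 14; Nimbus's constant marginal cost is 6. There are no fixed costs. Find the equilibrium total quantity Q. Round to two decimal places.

Vertex's profit: π_V = (77 - 0.5Q)q_V - (4q_V). Setting ∂π_V/∂q_V = 0: 73 - q_V - (1/2)(q_D + q_N) = 0.
Drake's first-order condition: 63 - q_D - (1/2)(q_V + q_N) = 0.
Nimbus's first-order condition: 71 - q_N - (1/2)(q_V + q_D) = 0.
Adding the 3 first-order conditions: 207 − 2Q = 0, so Q = 207/2.
Back-substituting: q_V = (73 − 207/4)/(1/2) = 85/2, q_D = (63 − 207/4)/(1/2) = 45/2, q_N = (71 − 207/4)/(1/2) = 77/2.
Total output Q = 85/2 + 45/2 + 77/2 = 207/2.

103.50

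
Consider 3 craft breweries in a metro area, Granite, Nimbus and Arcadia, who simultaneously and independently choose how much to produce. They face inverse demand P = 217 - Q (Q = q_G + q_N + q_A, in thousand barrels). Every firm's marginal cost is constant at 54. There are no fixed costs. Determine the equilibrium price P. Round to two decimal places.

94.75

Each firm earns π_i = (217 - Q)q_i - 54q_i.
Setting ∂π_i/∂q_i = 0 with rivals' quantities fixed: 163 - 2q_i - Σ_{j≠i} q_j = 0.
By symmetry each firm produces the same amount; substituting Σ_{j≠i} q_j = 2q_i yields q_i = 163/4.
Total output Q = 489/4, so price P = 217 - 489/4 = 379/4.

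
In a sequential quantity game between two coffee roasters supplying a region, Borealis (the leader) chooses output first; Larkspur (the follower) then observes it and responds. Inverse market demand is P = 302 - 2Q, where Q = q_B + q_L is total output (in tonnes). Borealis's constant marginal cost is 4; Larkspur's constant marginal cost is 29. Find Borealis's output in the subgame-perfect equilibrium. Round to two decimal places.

The follower Larkspur best-responds to any q_B: π_L = (302 - 2Q)q_L - 29q_L.
∂π_L/∂q_L = 273 - 2q_B - 4q_L = 0 gives the reaction function q_L = (273 - 2q_B)/4.
Borealis substitutes q_L(q_B) into its own profit: π_B = q_B(302 - 2q_B - (273 - 2q_B)/2) - 4q_B = (331/2 - q_B)q_B - 4q_B.
The leader's first-order condition 323/2 - 2q_B = 0 yields q_B = 323/4.
Then q_L = (273 - 2·(323/4))/4 = 223/8.

80.75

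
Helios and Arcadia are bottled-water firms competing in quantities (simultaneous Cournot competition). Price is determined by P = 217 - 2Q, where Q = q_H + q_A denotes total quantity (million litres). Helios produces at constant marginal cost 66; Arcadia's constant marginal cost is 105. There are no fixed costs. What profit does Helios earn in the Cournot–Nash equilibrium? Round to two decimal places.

2005.56

Helios's profit: π_H = (217 - 2Q)q_H - (66q_H). Setting ∂π_H/∂q_H = 0: 151 - 4q_H - 2(q_A) = 0.
Arcadia's first-order condition: 112 - 4q_A - 2(q_H) = 0.
So q_H = (151 - 2q_A)/4 and q_A = (112 - 2q_H)/4.
Solving the pair: q_H = 95/3, q_A = 73/6.
Price P = 217 - 2·(263/6) = 388/3.
Helios's profit: (388/3 - 66)·(95/3) = 2005.5556.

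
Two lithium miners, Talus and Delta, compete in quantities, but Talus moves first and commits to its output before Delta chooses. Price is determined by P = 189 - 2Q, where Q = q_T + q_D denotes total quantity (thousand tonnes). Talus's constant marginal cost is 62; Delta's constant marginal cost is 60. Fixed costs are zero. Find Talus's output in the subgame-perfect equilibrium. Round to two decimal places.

31.25

The follower Delta best-responds to any q_T: π_D = (189 - 2Q)q_D - 60q_D.
∂π_D/∂q_D = 129 - 2q_T - 4q_D = 0 gives the reaction function q_D = (129 - 2q_T)/4.
Talus substitutes q_D(q_T) into its own profit: π_T = q_T(189 - 2q_T - (129 - 2q_T)/2) - 62q_T = (249/2 - q_T)q_T - 62q_T.
Maximising: ∂π_T/∂q_T = 125/2 - 2q_T = 0, giving q_T = 125/4.
Then q_D = (129 - 2·(125/4))/4 = 133/8.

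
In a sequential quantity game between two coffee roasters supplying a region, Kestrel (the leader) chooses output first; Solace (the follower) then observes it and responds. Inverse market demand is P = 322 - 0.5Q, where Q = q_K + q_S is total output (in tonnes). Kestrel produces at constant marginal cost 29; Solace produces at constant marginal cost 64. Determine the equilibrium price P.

Solve by backward induction. Given q_K, the follower Solace maximises π_S = (322 - (1/2)q_K - (1/2)q_S)q_S - 64q_S.
Follower FOC: 258 - (1/2)q_K - q_S = 0, so q_S(q_K) = (258 - (1/2)q_K).
Kestrel substitutes q_S(q_K) into its own profit: π_K = q_K(322 - (1/2)q_K - (258 - (1/2)q_K)/2) - 29q_K = (193 - (1/4)q_K)q_K - 29q_K.
The leader's first-order condition 164 - (1/2)q_K = 0 yields q_K = 328.
Then q_S = (258 - (1/2)·328) = 94.
Total output Q = 422, so price P = 322 - (1/2)·422 = 111.

111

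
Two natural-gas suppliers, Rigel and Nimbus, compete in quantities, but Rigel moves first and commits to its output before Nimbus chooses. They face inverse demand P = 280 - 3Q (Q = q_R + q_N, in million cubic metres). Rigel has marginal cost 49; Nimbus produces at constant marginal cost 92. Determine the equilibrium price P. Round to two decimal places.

Solve by backward induction. Given q_R, the follower Nimbus maximises π_N = (280 - 3q_R - 3q_N)q_N - 92q_N.
Setting the follower's marginal profit to zero, 188 - 3q_R - 6q_N = 0, i.e. q_N = (188 - 3q_R)/6.
The leader anticipates this reaction. Substituting into P = 280 - 3Q gives P = 186 - (3/2)q_R, so π_R = (186 - (3/2)q_R)q_R - 49q_R.
The leader's first-order condition 137 - 3q_R = 0 yields q_R = 137/3.
Then q_N = (188 - 3·(137/3))/6 = 17/2.
Total output Q = 325/6, so price P = 280 - 3·(325/6) = 235/2.

117.50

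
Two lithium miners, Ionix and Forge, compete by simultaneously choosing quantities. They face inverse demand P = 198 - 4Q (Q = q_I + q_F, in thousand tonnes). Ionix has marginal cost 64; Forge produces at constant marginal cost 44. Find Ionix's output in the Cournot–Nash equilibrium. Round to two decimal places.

9.50

Ionix's profit: π_I = (198 - 4Q)q_I - (64q_I). Setting ∂π_I/∂q_I = 0: 134 - 8q_I - 4(q_F) = 0.
Forge's first-order condition: 154 - 8q_F - 4(q_I) = 0.
So q_I = (134 - 4q_F)/8 and q_F = (154 - 4q_I)/8.
Substituting one into the other gives q_I = 19/2 and q_F = 29/2.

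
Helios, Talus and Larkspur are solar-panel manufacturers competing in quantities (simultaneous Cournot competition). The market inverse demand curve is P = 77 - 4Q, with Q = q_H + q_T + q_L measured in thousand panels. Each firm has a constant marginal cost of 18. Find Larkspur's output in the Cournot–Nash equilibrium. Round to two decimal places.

Each firm earns π_i = (77 - 4Q)q_i - 18q_i.
First-order condition (treating rivals' output as given): 59 - 8q_i - 4·Σ_{j≠i} q_j = 0.
With identical firms every q_j equals q_i, so Σ_{j≠i} q_j = 2q_i and 59 = 16q_i, giving q_i = 59/16.

3.69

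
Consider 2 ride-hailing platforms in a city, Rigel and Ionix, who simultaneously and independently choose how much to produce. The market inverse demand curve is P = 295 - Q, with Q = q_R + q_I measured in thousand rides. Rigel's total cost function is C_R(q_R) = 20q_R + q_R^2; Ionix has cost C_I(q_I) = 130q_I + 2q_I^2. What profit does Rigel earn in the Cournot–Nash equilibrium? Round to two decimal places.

Rigel's profit: π_R = (295 - Q)q_R - (20q_R + q_R²). Setting ∂π_R/∂q_R = 0: 275 - 4q_R - (q_I) = 0.
Ionix's profit: π_I = (295 - Q)q_I - (130q_I + 2q_I²). Setting ∂π_I/∂q_I = 0: 165 - 6q_I - (q_R) = 0.
So q_R = (275 - q_I)/4 and q_I = (165 - q_R)/6.
Substituting one into the other gives q_R = 1485/23 and q_I = 385/23.
Price P = 295 - 1870/23 = 213.6957.
Rigel's profit: 213.6957·(1485/23) - 20·(1485/23) - (1485/23)² = 8337.3346.

8337.33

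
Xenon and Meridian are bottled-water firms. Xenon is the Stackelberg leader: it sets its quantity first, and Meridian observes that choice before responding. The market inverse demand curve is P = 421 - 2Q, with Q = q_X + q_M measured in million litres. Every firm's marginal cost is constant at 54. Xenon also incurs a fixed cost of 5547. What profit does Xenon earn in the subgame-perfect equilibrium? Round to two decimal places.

2871.06

The follower Meridian best-responds to any q_X: π_M = (421 - 2Q)q_M - 54q_M.
Follower FOC: 367 - 2q_X - 4q_M = 0, so q_M(q_X) = (367 - 2q_X)/4.
The leader anticipates this reaction. Substituting into P = 421 - 2Q gives P = 475/2 - q_X, so π_X = (475/2 - q_X)q_X - 54q_X.
The leader's first-order condition 367/2 - 2q_X = 0 yields q_X = 367/4.
Then q_M = (367 - 2·(367/4))/4 = 367/8.
Price P = 421 - 2·(1101/8) = 583/4.
Xenon's profit: (583/4 - 54)·(367/4) - 5547 = 2871.0625.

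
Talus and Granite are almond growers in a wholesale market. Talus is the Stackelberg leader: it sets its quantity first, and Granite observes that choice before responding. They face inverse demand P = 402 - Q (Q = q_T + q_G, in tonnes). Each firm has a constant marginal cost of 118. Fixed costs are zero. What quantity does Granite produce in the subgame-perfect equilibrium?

Solve by backward induction. Given q_T, the follower Granite maximises π_G = (402 - q_T - q_G)q_G - 118q_G.
Follower FOC: 284 - q_T - 2q_G = 0, so q_G(q_T) = (284 - q_T)/2.
The leader anticipates this reaction. Substituting into P = 402 - Q gives P = 260 - (1/2)q_T, so π_T = (260 - (1/2)q_T)q_T - 118q_T.
Maximising: ∂π_T/∂q_T = 142 - q_T = 0, giving q_T = 142.
Then q_G = (284 - 142)/2 = 71.

71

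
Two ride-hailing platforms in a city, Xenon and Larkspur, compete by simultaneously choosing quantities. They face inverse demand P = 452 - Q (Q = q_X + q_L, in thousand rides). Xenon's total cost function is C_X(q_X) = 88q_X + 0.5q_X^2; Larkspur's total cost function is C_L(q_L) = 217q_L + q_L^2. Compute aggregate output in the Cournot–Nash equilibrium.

142

Xenon's profit: π_X = (452 - Q)q_X - (88q_X + (1/2)q_X²). Setting ∂π_X/∂q_X = 0: 364 - 3q_X - (q_L) = 0.
Larkspur's first-order condition: 235 - 4q_L - (q_X) = 0.
So q_X = (364 - q_L)/3 and q_L = (235 - q_X)/4.
Substituting one into the other gives q_X = 111 and q_L = 31.
Total output Q = 111 + 31 = 142.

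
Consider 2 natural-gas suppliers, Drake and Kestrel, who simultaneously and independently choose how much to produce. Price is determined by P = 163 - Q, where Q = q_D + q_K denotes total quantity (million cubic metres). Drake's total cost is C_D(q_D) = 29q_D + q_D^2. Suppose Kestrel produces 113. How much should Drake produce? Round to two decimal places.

5.25

With the rival's output fixed at 113, Drake's profit is π_D = (163 - 113 - q_D)q_D - (29q_D + q_D²) = (50 - q_D)q_D - (29q_D + q_D²).
∂π_D/∂q_D = 21 - 4q_D = 0, so q_D = 21/4.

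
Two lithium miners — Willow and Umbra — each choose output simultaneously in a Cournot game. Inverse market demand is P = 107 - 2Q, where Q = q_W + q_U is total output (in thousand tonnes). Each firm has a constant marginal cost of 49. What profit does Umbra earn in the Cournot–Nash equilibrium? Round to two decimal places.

186.89

Each firm earns π_i = (107 - 2Q)q_i - 49q_i.
First-order condition (treating rivals' output as given): 58 - 4q_i - 2q_j = 0.
With identical firms every q_j equals q_i, so q_j = q_i and 58 = 6q_i, giving q_i = 29/3.
Price P = 107 - 2·(58/3) = 205/3.
Umbra's profit: (205/3 - 49)·(29/3) = 1682/9.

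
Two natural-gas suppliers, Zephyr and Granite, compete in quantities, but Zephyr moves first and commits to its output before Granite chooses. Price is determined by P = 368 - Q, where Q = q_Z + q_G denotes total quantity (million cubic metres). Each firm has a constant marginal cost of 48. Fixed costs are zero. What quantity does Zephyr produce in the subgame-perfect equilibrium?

160

The follower Granite best-responds to any q_Z: π_G = (368 - Q)q_G - 48q_G.
Follower FOC: 320 - q_Z - 2q_G = 0, so q_G(q_Z) = (320 - q_Z)/2.
The leader anticipates this reaction. Substituting into P = 368 - Q gives P = 208 - (1/2)q_Z, so π_Z = (208 - (1/2)q_Z)q_Z - 48q_Z.
Maximising: ∂π_Z/∂q_Z = 160 - q_Z = 0, giving q_Z = 160.
Then q_G = (320 - 160)/2 = 80.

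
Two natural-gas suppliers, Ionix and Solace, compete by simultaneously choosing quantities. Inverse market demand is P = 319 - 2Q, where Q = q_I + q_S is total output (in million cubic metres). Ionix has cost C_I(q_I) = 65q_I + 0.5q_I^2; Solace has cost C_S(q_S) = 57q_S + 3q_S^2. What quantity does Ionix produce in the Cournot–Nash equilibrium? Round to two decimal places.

Ionix's profit: π_I = (319 - 2Q)q_I - (65q_I + (1/2)q_I²). Setting ∂π_I/∂q_I = 0: 254 - 5q_I - 2(q_S) = 0.
Solace's first-order condition: 262 - 10q_S - 2(q_I) = 0.
Rearranging gives the reaction functions q_I = (254 - 2q_S)/5 and q_S = (262 - 2q_I)/10.
Substituting one into the other gives q_I = 1008/23 and q_S = 401/23.

43.83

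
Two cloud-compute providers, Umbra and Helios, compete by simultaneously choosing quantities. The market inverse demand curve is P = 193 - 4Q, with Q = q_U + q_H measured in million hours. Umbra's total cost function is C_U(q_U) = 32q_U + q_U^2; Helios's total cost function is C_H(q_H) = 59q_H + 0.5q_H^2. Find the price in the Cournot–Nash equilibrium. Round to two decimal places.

Umbra's profit: π_U = (193 - 4Q)q_U - (32q_U + q_U²). Setting ∂π_U/∂q_U = 0: 161 - 10q_U - 4(q_H) = 0.
Helios's first-order condition: 134 - 9q_H - 4(q_U) = 0.
Best responses: q_U = (161 - 4q_H)/10, q_H = (134 - 4q_U)/9.
Substituting one into the other gives q_U = 913/74 and q_H = 348/37.
Total output Q = 1609/74, so price P = 193 - 4·(1609/74) = 106.0270.

106.03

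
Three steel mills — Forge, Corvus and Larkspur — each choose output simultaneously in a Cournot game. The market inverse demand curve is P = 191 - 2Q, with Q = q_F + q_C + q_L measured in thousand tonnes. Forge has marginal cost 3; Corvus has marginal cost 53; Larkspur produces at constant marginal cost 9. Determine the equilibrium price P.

Forge's profit: π_F = (191 - 2Q)q_F - (3q_F). Setting ∂π_F/∂q_F = 0: 188 - 4q_F - 2(q_C + q_L) = 0.
Corvus's first-order condition: 138 - 4q_C - 2(q_F + q_L) = 0.
Larkspur's profit: π_L = (191 - 2Q)q_L - (9q_L). Setting ∂π_L/∂q_L = 0: 182 - 4q_L - 2(q_F + q_C) = 0.
Adding the 3 conditions: 508 − 4Q − 4Q = 0, i.e. Q = 127/2.
Back-substituting: q_F = (188 − 127)/2 = 61/2, q_C = (138 − 127)/2 = 11/2, q_L = (182 − 127)/2 = 55/2.
Total output Q = 127/2, so price P = 191 - 2·(127/2) = 64.

64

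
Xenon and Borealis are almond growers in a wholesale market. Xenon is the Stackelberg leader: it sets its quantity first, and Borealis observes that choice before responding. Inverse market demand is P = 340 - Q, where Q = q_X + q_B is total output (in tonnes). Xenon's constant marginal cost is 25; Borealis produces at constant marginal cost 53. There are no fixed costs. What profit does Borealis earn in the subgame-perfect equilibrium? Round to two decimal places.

Solve by backward induction. Given q_X, the follower Borealis maximises π_B = (340 - q_X - q_B)q_B - 53q_B.
Setting the follower's marginal profit to zero, 287 - q_X - 2q_B = 0, i.e. q_B = (287 - q_X)/2.
Xenon substitutes q_B(q_X) into its own profit: π_X = q_X(340 - q_X - (287 - q_X)/2) - 25q_X = (393/2 - (1/2)q_X)q_X - 25q_X.
The leader's first-order condition 343/2 - q_X = 0 yields q_X = 343/2.
Then q_B = (287 - 343/2)/2 = 231/4.
Price P = 340 - 917/4 = 443/4.
Borealis's profit: (443/4 - 53)·(231/4) = 3335.0625.

3335.06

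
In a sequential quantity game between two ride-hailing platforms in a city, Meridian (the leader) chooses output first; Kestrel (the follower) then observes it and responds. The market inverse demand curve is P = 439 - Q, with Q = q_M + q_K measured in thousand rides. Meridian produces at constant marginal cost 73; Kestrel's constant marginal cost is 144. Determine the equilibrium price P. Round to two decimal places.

182.25

The follower Kestrel best-responds to any q_M: π_K = (439 - Q)q_K - 144q_K.
Follower FOC: 295 - q_M - 2q_K = 0, so q_K(q_M) = (295 - q_M)/2.
The leader anticipates this reaction. Substituting into P = 439 - Q gives P = 583/2 - (1/2)q_M, so π_M = (583/2 - (1/2)q_M)q_M - 73q_M.
Maximising: ∂π_M/∂q_M = 437/2 - q_M = 0, giving q_M = 437/2.
Then q_K = (295 - 437/2)/2 = 153/4.
Total output Q = 1027/4, so price P = 439 - 1027/4 = 729/4.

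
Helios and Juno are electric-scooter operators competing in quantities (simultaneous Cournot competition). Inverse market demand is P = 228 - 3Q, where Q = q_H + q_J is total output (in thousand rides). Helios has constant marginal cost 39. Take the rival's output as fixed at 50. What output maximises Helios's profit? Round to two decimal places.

6.50

With the rival's output fixed at 50, Helios's profit is π_H = (228 - 3·50 - 3q_H)q_H - (39q_H) = (78 - 3q_H)q_H - (39q_H).
∂π_H/∂q_H = 39 - 6q_H = 0, so q_H = 13/2.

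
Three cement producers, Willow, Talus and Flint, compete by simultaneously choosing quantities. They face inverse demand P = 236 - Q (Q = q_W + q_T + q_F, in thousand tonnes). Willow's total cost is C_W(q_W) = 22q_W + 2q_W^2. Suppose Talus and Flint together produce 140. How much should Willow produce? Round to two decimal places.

With rivals' combined output fixed at 140, Willow's profit is π_W = (236 - 140 - q_W)q_W - (22q_W + 2q_W²) = (96 - q_W)q_W - (22q_W + 2q_W²).
∂π_W/∂q_W = 74 - 6q_W = 0, so q_W = 37/3.

12.33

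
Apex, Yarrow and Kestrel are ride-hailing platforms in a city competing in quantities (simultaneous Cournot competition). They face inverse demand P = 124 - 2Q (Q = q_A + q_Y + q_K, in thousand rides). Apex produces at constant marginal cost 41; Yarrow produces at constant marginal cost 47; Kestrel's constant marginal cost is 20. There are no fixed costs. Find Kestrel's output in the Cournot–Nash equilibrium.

19

Apex's profit: π_A = (124 - 2Q)q_A - (41q_A). Setting ∂π_A/∂q_A = 0: 83 - 4q_A - 2(q_Y + q_K) = 0.
Yarrow's first-order condition: 77 - 4q_Y - 2(q_A + q_K) = 0.
Kestrel's first-order condition: 104 - 4q_K - 2(q_A + q_Y) = 0.
Adding the 3 first-order conditions: 264 − 8Q = 0, so Q = 33.
Back-substituting: q_A = (83 − 66)/2 = 17/2, q_Y = (77 − 66)/2 = 11/2, q_K = (104 − 66)/2 = 19.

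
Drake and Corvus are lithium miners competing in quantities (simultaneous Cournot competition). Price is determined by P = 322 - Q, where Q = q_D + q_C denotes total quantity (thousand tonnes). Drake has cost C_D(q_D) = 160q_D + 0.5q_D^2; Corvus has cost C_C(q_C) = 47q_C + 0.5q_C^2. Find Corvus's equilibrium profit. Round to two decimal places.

10302.40

Drake's profit: π_D = (322 - Q)q_D - (160q_D + (1/2)q_D²). Setting ∂π_D/∂q_D = 0: 162 - 3q_D - (q_C) = 0.
Corvus's first-order condition: 275 - 3q_C - (q_D) = 0.
So q_D = (162 - q_C)/3 and q_C = (275 - q_D)/3.
Substituting one into the other gives q_D = 211/8 and q_C = 663/8.
Price P = 322 - 437/4 = 851/4.
Corvus's profit: (851/4)·(663/8) - 47·(663/8) - (1/2)(663/8)² = 10302.3984.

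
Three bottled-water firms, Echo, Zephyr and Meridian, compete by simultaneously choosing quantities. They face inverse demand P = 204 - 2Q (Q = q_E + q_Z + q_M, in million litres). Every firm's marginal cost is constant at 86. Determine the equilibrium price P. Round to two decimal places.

115.50

A representative firm's profit is π_i = q_i(204 - 2Q) - 86q_i.
Setting ∂π_i/∂q_i = 0 with rivals' quantities fixed: 118 - 4q_i - 2·Σ_{j≠i} q_j = 0.
By symmetry each firm produces the same amount; substituting Σ_{j≠i} q_j = 2q_i yields q_i = 118/8 = 59/4.
Total output Q = 177/4, so price P = 204 - 2·(177/4) = 231/2.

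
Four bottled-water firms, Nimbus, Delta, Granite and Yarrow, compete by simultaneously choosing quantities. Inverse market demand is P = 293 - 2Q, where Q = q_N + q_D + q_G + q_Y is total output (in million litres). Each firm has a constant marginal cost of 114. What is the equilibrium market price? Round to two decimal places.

149.80

Each firm earns π_i = (293 - 2Q)q_i - 114q_i.
Setting ∂π_i/∂q_i = 0 with rivals' quantities fixed: 179 - 4q_i - 2·Σ_{j≠i} q_j = 0.
By symmetry each firm produces the same amount; substituting Σ_{j≠i} q_j = 3q_i yields q_i = 179/10.
Total output Q = 358/5, so price P = 293 - 2·(358/5) = 749/5.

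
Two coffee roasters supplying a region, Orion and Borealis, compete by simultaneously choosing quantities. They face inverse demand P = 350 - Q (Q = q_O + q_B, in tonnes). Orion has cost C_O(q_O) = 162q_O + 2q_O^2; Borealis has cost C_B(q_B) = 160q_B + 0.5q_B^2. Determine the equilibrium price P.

Orion's profit: π_O = (350 - Q)q_O - (162q_O + 2q_O²). Setting ∂π_O/∂q_O = 0: 188 - 6q_O - (q_B) = 0.
Borealis's first-order condition: 190 - 3q_B - (q_O) = 0.
Best responses: q_O = (188 - q_B)/6, q_B = (190 - q_O)/3.
Substituting one into the other gives q_O = 22 and q_B = 56.
Total output Q = 78, so price P = 350 - 78 = 272.

272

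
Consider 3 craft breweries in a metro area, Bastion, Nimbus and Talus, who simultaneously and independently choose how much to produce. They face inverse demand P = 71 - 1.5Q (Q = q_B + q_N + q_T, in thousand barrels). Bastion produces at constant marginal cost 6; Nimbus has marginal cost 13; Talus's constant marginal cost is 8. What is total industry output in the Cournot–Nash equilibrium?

31

Bastion's profit: π_B = (71 - 1.5Q)q_B - (6q_B). Setting ∂π_B/∂q_B = 0: 65 - 3q_B - (3/2)(q_N + q_T) = 0.
Nimbus's first-order condition: 58 - 3q_N - (3/2)(q_B + q_T) = 0.
Talus's first-order condition: 63 - 3q_T - (3/2)(q_B + q_N) = 0.
Summing all 3 equations gives 186 − 6Q = 0, hence Q = 31.
Back-substituting: q_B = (65 − 93/2)/(3/2) = 37/3, q_N = (58 − 93/2)/(3/2) = 23/3, q_T = (63 − 93/2)/(3/2) = 11.
Total output Q = 37/3 + 23/3 + 11 = 31.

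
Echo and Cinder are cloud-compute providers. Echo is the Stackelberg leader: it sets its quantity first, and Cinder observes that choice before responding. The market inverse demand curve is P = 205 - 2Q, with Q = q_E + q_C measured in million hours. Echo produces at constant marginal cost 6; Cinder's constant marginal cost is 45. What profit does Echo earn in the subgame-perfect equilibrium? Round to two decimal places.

Solve by backward induction. Given q_E, the follower Cinder maximises π_C = (205 - 2q_E - 2q_C)q_C - 45q_C.
∂π_C/∂q_C = 160 - 2q_E - 4q_C = 0 gives the reaction function q_C = (160 - 2q_E)/4.
Echo substitutes q_C(q_E) into its own profit: π_E = q_E(205 - 2q_E - (160 - 2q_E)/2) - 6q_E = (125 - q_E)q_E - 6q_E.
Leader FOC: 119 - 2q_E = 0, so q_E = 119/2.
Then q_C = (160 - 2·(119/2))/4 = 41/4.
Price P = 205 - 2·(279/4) = 131/2.
Echo's profit: (131/2 - 6)·(119/2) = 3540.2500.

3540.25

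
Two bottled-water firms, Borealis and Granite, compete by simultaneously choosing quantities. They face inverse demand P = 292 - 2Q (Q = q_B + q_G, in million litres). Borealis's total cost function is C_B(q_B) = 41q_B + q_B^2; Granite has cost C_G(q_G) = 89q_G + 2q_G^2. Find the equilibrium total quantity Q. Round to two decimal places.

52.68

Borealis's profit: π_B = (292 - 2Q)q_B - (41q_B + q_B²). Setting ∂π_B/∂q_B = 0: 251 - 6q_B - 2(q_G) = 0.
Granite's profit: π_G = (292 - 2Q)q_G - (89q_G + 2q_G²). Setting ∂π_G/∂q_G = 0: 203 - 8q_G - 2(q_B) = 0.
Rearranging gives the reaction functions q_B = (251 - 2q_G)/6 and q_G = (203 - 2q_B)/8.
Substituting one into the other gives q_B = 801/22 and q_G = 179/11.
Total output Q = 801/22 + 179/11 = 1159/22.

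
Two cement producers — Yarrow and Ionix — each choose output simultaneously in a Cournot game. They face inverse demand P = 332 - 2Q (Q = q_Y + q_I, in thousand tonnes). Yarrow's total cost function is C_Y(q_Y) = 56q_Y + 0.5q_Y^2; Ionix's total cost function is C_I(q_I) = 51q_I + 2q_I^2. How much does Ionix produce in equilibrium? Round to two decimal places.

23.69

Yarrow's profit: π_Y = (332 - 2Q)q_Y - (56q_Y + (1/2)q_Y²). Setting ∂π_Y/∂q_Y = 0: 276 - 5q_Y - 2(q_I) = 0.
Ionix's profit: π_I = (332 - 2Q)q_I - (51q_I + 2q_I²). Setting ∂π_I/∂q_I = 0: 281 - 8q_I - 2(q_Y) = 0.
So q_Y = (276 - 2q_I)/5 and q_I = (281 - 2q_Y)/8.
Substituting one into the other gives q_Y = 823/18 and q_I = 853/36.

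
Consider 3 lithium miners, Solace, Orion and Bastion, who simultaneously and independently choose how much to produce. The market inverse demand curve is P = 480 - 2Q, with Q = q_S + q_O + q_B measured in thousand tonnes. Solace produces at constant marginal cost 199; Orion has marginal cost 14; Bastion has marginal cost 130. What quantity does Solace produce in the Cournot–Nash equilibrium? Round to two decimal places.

Solace's profit: π_S = (480 - 2Q)q_S - (199q_S). Setting ∂π_S/∂q_S = 0: 281 - 4q_S - 2(q_O + q_B) = 0.
Orion's first-order condition: 466 - 4q_O - 2(q_S + q_B) = 0.
Bastion's first-order condition: 350 - 4q_B - 2(q_S + q_O) = 0.
Summing all 3 equations gives 1097 − 8Q = 0, hence Q = 1097/8.
Back-substituting: q_S = (281 − 1097/4)/2 = 27/8, q_O = (466 − 1097/4)/2 = 767/8, q_B = (350 − 1097/4)/2 = 303/8.

3.38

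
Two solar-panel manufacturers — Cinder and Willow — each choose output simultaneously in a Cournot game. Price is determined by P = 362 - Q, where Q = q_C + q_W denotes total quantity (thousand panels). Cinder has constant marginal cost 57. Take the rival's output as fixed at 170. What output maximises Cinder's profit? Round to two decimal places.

67.50

With the rival's output fixed at 170, Cinder's profit is π_C = (362 - 170 - q_C)q_C - (57q_C) = (192 - q_C)q_C - (57q_C).
∂π_C/∂q_C = 135 - 2q_C = 0, so q_C = 135/2.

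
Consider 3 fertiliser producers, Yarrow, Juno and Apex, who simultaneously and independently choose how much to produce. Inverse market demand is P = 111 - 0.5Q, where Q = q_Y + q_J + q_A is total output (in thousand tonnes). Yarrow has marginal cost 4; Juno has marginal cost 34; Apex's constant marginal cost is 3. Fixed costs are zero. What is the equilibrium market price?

38

Yarrow's profit: π_Y = (111 - 0.5Q)q_Y - (4q_Y). Setting ∂π_Y/∂q_Y = 0: 107 - q_Y - (1/2)(q_J + q_A) = 0.
Juno's first-order condition: 77 - q_J - (1/2)(q_Y + q_A) = 0.
Apex's first-order condition: 108 - q_A - (1/2)(q_Y + q_J) = 0.
Summing all 3 equations gives 292 − 2Q = 0, hence Q = 146.
Back-substituting: q_Y = (107 − 73)/(1/2) = 68, q_J = (77 − 73)/(1/2) = 8, q_A = (108 − 73)/(1/2) = 70.
Total output Q = 146, so price P = 111 - (1/2)·146 = 38.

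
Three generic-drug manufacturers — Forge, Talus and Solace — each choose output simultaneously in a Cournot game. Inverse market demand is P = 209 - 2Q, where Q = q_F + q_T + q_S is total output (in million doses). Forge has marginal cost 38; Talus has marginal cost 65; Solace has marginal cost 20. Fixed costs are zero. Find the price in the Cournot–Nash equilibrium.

Forge's profit: π_F = (209 - 2Q)q_F - (38q_F). Setting ∂π_F/∂q_F = 0: 171 - 4q_F - 2(q_T + q_S) = 0.
Talus's first-order condition: 144 - 4q_T - 2(q_F + q_S) = 0.
Solace's profit: π_S = (209 - 2Q)q_S - (20q_S). Setting ∂π_S/∂q_S = 0: 189 - 4q_S - 2(q_F + q_T) = 0.
Adding the 3 first-order conditions: 504 − 8Q = 0, so Q = 63.
Back-substituting: q_F = (171 − 126)/2 = 45/2, q_T = (144 − 126)/2 = 9, q_S = (189 − 126)/2 = 63/2.
Total output Q = 63, so price P = 209 - 2·63 = 83.

83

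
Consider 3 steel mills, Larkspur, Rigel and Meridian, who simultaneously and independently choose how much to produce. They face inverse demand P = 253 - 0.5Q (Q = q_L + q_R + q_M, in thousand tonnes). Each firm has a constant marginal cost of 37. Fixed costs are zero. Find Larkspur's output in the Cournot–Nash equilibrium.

A representative firm's profit is π_i = q_i(253 - 0.5Q) - 37q_i.
First-order condition (treating rivals' output as given): 216 - q_i - (1/2)·Σ_{j≠i} q_j = 0.
With identical firms every q_j equals q_i, so Σ_{j≠i} q_j = 2q_i and 216 = 2q_i, giving q_i = 108.

108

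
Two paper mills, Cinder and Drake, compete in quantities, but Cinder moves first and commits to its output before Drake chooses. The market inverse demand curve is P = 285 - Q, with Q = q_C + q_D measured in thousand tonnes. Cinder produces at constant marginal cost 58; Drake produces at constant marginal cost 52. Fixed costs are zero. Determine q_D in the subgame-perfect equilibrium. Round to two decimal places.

61.25

The follower Drake best-responds to any q_C: π_D = (285 - Q)q_D - 52q_D.
∂π_D/∂q_D = 233 - q_C - 2q_D = 0 gives the reaction function q_D = (233 - q_C)/2.
Cinder substitutes q_D(q_C) into its own profit: π_C = q_C(285 - q_C - (233 - q_C)/2) - 58q_C = (337/2 - (1/2)q_C)q_C - 58q_C.
The leader's first-order condition 221/2 - q_C = 0 yields q_C = 221/2.
Then q_D = (233 - 221/2)/2 = 245/4.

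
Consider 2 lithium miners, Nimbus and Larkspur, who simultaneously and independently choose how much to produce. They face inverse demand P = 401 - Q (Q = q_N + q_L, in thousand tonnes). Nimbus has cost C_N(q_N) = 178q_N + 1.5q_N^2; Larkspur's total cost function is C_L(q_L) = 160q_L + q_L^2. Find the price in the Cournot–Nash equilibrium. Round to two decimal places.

315.05

Nimbus's profit: π_N = (401 - Q)q_N - (178q_N + (3/2)q_N²). Setting ∂π_N/∂q_N = 0: 223 - 5q_N - (q_L) = 0.
Larkspur's profit: π_L = (401 - Q)q_L - (160q_L + q_L²). Setting ∂π_L/∂q_L = 0: 241 - 4q_L - (q_N) = 0.
Best responses: q_N = (223 - q_L)/5, q_L = (241 - q_N)/4.
Solving the pair: q_N = 651/19, q_L = 982/19.
Total output Q = 1633/19, so price P = 401 - 1633/19 = 315.0526.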